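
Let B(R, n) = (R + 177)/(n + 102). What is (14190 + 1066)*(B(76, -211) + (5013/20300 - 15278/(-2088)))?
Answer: 398214316492/4978575 ≈ 79986.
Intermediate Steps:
B(R, n) = (177 + R)/(102 + n)
(14190 + 1066)*(B(76, -211) + (5013/20300 - 15278/(-2088))) = (14190 + 1066)*((177 + 76)/(102 - 211) + (5013/20300 - 15278/(-2088))) = 15256*(253/(-109) + (5013*(1/20300) - 15278*(-1/2088))) = 15256*(-1/109*253 + (5013/20300 + 7639/1044)) = 15256*(-253/109 + 690971/91350) = 15256*(52204289/9957150) = 398214316492/4978575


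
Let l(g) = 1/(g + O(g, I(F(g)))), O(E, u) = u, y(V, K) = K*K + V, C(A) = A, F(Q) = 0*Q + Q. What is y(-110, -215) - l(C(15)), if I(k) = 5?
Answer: 922299/20 ≈ 46115.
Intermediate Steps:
F(Q) = Q (F(Q) = 0 + Q = Q)
y(V, K) = V + K**2 (y(V, K) = K**2 + V = V + K**2)
l(g) = 1/(5 + g) (l(g) = 1/(g + 5) = 1/(5 + g))
y(-110, -215) - l(C(15)) = (-110 + (-215)**2) - 1/(5 + 15) = (-110 + 46225) - 1/20 = 46115 - 1*1/20 = 46115 - 1/20 = 922299/20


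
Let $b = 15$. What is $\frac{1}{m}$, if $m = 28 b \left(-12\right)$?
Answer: $- \frac{1}{5040} \approx -0.00019841$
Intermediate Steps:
$m = -5040$ ($m = 28 \cdot 15 \left(-12\right) = 420 \left(-12\right) = -5040$)
$\frac{1}{m} = \frac{1}{-5040} = - \frac{1}{5040}$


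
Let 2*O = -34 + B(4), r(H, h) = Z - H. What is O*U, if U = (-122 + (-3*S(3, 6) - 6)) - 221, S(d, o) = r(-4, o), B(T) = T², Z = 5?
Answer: 3384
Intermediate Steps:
r(H, h) = 5 - H
S(d, o) = 9 (S(d, o) = 5 - 1*(-4) = 5 + 4 = 9)
U = -376 (U = (-122 + (-3*9 - 6)) - 221 = (-122 + (-27 - 6)) - 221 = (-122 - 33) - 221 = -155 - 221 = -376)
O = -9 (O = (-34 + 4²)/2 = (-34 + 16)/2 = (½)*(-18) = -9)
O*U = -9*(-376) = 3384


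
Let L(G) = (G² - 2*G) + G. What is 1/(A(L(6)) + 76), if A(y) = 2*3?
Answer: 1/82 ≈ 0.012195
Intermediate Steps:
L(G) = G² - G
A(y) = 6
1/(A(L(6)) + 76) = 1/(6 + 76) = 1/82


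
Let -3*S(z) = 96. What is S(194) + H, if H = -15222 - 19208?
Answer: -34462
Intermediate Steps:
S(z) = -32 (S(z) = -⅓*96 = -32)
H = -34430
S(194) + H = -32 - 34430 = -34462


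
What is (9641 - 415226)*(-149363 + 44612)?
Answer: 42485434335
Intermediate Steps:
(9641 - 415226)*(-149363 + 44612) = -405585*(-104751) = 42485434335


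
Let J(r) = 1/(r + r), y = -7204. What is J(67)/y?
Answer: -1/965336 ≈ -1.0359e-6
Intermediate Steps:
J(r) = 1/(2*r)
J(67)/y = ((½)/67)/(-7204) = ((½)*(1/67))*(-1/7204) = (1/134)*(-1/7204) = -1/965336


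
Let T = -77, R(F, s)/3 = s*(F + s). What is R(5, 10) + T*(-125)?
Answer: 10075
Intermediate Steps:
R(F, s) = 3*s*(F + s) (R(F, s) = 3*(s*(F + s)) = 3*s*(F + s))
R(5, 10) + T*(-125) = 3*10*(5 + 10) - 77*(-125) = 3*10*15 + 9625 = 450 + 9625 = 10075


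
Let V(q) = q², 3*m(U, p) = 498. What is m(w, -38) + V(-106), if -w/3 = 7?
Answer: 11402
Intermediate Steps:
w = -21 (w = -3*7 = -21)
m(U, p) = 166 (m(U, p) = (⅓)*498 = 166)
m(w, -38) + V(-106) = 166 + (-106)² = 166 + 11236 = 11402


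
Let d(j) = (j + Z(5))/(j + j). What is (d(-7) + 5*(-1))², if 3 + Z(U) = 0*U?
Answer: 900/49 ≈ 18.367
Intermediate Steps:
Z(U) = -3 (Z(U) = -3 + 0*U = -3 + 0 = -3)
d(j) = (-3 + j)/(2*j) (d(j) = (j - 3)/(j + j) = (-3 + j)/((2*j)) = (-3 + j)*(1/(2*j)) = (-3 + j)/(2*j))
(d(-7) + 5*(-1))² = ((½)*(-3 - 7)/(-7) + 5*(-1))² = ((½)*(-⅐)*(-10) - 5)² = (5/7 - 5)² = (-30/7)² = 900/49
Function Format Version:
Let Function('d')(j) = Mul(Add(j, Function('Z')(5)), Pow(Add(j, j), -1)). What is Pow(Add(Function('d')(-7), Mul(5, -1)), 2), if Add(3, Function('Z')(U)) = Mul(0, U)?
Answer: Rational(900, 49) ≈ 18.367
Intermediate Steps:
Function('Z')(U) = -3 (Function('Z')(U) = Add(-3, Mul(0, U)) = Add(-3, 0) = -3)
Function('d')(j) = Mul(Rational(1, 2), Pow(j, -1), Add(-3, j)) (Function('d')(j) = Mul(Add(j, -3), Pow(Add(j, j), -1)) = Mul(Add(-3, j), Pow(Mul(2, j), -1)) = Mul(Add(-3, j), Mul(Rational(1, 2), Pow(j, -1))) = Mul(Rational(1, 2), Pow(j, -1), Add(-3, j)))
Pow(Add(Function('d')(-7), Mul(5, -1)), 2) = Pow(Add(Mul(Rational(1, 2), Pow(-7, -1), Add(-3, -7)), Mul(5, -1)), 2) = Pow(Add(Mul(Rational(1, 2), Rational(-1, 7), -10), -5), 2) = Pow(Add(Rational(5, 7), -5), 2) = Pow(Rational(-30, 7), 2) = Rational(900, 49)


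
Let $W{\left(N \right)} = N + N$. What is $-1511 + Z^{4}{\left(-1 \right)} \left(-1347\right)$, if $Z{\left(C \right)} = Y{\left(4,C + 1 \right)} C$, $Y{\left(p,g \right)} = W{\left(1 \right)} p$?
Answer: $-5518823$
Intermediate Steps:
$W{\left(N \right)} = 2 N$
$Y{\left(p,g \right)} = 2 p$ ($Y{\left(p,g \right)} = 2 \cdot 1 p = 2 p$)
$Z{\left(C \right)} = 8 C$ ($Z{\left(C \right)} = 2 \cdot 4 C = 8 C$)
$-1511 + Z^{4}{\left(-1 \right)} \left(-1347\right) = -1511 + \left(8 \left(-1\right)\right)^{4} \left(-1347\right) = -1511 + \left(-8\right)^{4} \left(-1347\right) = -1511 + 4096 \left(-1347\right) = -1511 - 5517312 = -5518823$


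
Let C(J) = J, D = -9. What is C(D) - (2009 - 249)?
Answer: -1769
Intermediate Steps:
C(D) - (2009 - 249) = -9 - (2009 - 249) = -9 - 1*1760 = -9 - 1760 = -1769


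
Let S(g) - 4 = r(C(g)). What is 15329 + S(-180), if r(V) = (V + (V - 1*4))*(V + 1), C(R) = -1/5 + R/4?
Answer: 487637/25 ≈ 19505.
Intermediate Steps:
C(R) = -1/5 + R/4 (C(R) = -1*1/5 + R*(1/4) = -1/5 + R/4)
r(V) = (1 + V)*(-4 + 2*V) (r(V) = (V + (V - 4))*(1 + V) = (V + (-4 + V))*(1 + V) = (-4 + 2*V)*(1 + V) = (1 + V)*(-4 + 2*V))
S(g) = 2/5 + 2*(-1/5 + g/4)**2 - g/2 (S(g) = 4 + (-4 - 2*(-1/5 + g/4) + 2*(-1/5 + g/4)**2) = 4 + (-4 + (2/5 - g/2) + 2*(-1/5 + g/4)**2) = 4 + (-18/5 + 2*(-1/5 + g/4)**2 - g/2) = 2/5 + 2*(-1/5 + g/4)**2 - g/2)
15329 + S(-180) = 15329 + (12/25 - 7/10*(-180) + (1/8)*(-180)**2) = 15329 + (12/25 + 126 + (1/8)*32400) = 15329 + (12/25 + 126 + 4050) = 15329 + 104412/25 = 487637/25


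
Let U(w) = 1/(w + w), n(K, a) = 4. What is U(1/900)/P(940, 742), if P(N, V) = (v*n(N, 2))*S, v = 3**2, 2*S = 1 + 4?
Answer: 5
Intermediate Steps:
S = 5/2 (S = (1 + 4)/2 = (1/2)*5 = 5/2 ≈ 2.5000)
v = 9
P(N, V) = 90 (P(N, V) = (9*4)*(5/2) = 36*(5/2) = 90)
U(w) = 1/(2*w)
U(1/900)/P(940, 742) = (1/(2*(1/900)))/90 = (1/(2*(1/900)))*(1/90) = ((1/2)*900)*(1/90) = 450*(1/90) = 5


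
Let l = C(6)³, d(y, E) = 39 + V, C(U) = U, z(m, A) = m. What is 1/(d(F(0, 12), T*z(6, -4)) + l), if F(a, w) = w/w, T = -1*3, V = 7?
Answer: 1/262 ≈ 0.0038168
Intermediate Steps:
T = -3
F(a, w) = 1
d(y, E) = 46 (d(y, E) = 39 + 7 = 46)
l = 216 (l = 6³ = 216)
1/(d(F(0, 12), T*z(6, -4)) + l) = 1/(46 + 216) = 1/262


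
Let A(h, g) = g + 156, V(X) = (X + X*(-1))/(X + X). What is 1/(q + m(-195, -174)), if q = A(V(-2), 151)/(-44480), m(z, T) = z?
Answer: -44480/8673907 ≈ -0.0051280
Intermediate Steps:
V(X) = 0 (V(X) = (X - X)/((2*X)) = 0*(1/(2*X)) = 0)
A(h, g) = 156 + g
q = -307/44480 (q = (156 + 151)/(-44480) = 307*(-1/44480) = -307/44480 ≈ -0.0069020)
1/(q + m(-195, -174)) = 1/(-307/44480 - 195) = 1/(-8673907/44480) = -44480/8673907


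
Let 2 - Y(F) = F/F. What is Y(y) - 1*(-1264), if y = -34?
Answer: 1265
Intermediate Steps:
Y(F) = 1 (Y(F) = 2 - F/F = 2 - 1*1 = 2 - 1 = 1)
Y(y) - 1*(-1264) = 1 - 1*(-1264) = 1 + 1264 = 1265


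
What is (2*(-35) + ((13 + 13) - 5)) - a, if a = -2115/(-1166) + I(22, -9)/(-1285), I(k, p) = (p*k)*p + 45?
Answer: -74004683/1498310 ≈ -49.392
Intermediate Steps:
I(k, p) = 45 + k*p**2 (I(k, p) = (k*p)*p + 45 = k*p**2 + 45 = 45 + k*p**2)
a = 587493/1498310 (a = -2115/(-1166) + (45 + 22*(-9)**2)/(-1285) = -2115*(-1/1166) + (45 + 22*81)*(-1/1285) = 2115/1166 + (45 + 1782)*(-1/1285) = 2115/1166 + 1827*(-1/1285) = 2115/1166 - 1827/1285 = 587493/1498310 ≈ 0.39210)
(2*(-35) + ((13 + 13) - 5)) - a = (2*(-35) + ((13 + 13) - 5)) - 1*587493/1498310 = (-70 + (26 - 5)) - 587493/1498310 = (-70 + 21) - 587493/1498310 = -49 - 587493/1498310 = -74004683/1498310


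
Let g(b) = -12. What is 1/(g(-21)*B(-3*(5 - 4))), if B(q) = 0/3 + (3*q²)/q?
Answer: 1/108 ≈ 0.0092593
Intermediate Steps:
B(q) = 3*q (B(q) = 0*(⅓) + 3*q = 0 + 3*q = 3*q)
1/(g(-21)*B(-3*(5 - 4))) = 1/(-36*(-3*(5 - 4))) = 1/(-36*(-3*1)) = 1/(-36*(-3)) = 1/(-12*(-9)) = 1/108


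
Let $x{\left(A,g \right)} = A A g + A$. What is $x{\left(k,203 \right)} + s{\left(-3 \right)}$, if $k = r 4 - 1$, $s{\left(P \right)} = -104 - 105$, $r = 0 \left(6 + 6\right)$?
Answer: $-7$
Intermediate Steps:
$r = 0$ ($r = 0 \cdot 12 = 0$)
$s{\left(P \right)} = -209$ ($s{\left(P \right)} = -104 - 105 = -209$)
$k = -1$ ($k = 0 \cdot 4 - 1 = 0 - 1 = -1$)
$x{\left(A,g \right)} = A + g A^{2}$ ($x{\left(A,g \right)} = A^{2} g + A = g A^{2} + A = A + g A^{2}$)
$x{\left(k,203 \right)} + s{\left(-3 \right)} = - (1 - 203) - 209 = \left(-1\right) \left(-202\right) - 209 = 202 - 209 = -7$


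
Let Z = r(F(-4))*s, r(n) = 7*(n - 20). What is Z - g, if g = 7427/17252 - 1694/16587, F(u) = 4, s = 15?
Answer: -25307418899/15060996 ≈ -1680.3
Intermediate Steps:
r(n) = -140 + 7*n (r(n) = 7*(-20 + n) = -140 + 7*n)
Z = -1680 (Z = (-140 + 7*4)*15 = (-140 + 28)*15 = -112*15 = -1680)
g = 4945619/15060996 (g = 7427*(1/17252) - 1694*1/16587 = 7427/17252 - 1694/16587 = 4945619/15060996 ≈ 0.32837)
Z - g = -1680 - 1*4945619/15060996 = -1680 - 4945619/15060996 = -25307418899/15060996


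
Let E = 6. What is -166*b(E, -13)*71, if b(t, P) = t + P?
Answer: 82502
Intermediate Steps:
b(t, P) = P + t
-166*b(E, -13)*71 = -166*(-13 + 6)*71 = -166*(-7)*71 = 1162*71 = 82502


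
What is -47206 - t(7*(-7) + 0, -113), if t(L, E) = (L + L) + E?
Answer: -46995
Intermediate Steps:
t(L, E) = E + 2*L (t(L, E) = 2*L + E = E + 2*L)
-47206 - t(7*(-7) + 0, -113) = -47206 - (-113 + 2*(7*(-7) + 0)) = -47206 - (-113 + 2*(-49 + 0)) = -47206 - (-113 + 2*(-49)) = -47206 - (-113 - 98) = -47206 - 1*(-211) = -47206 + 211 = -46995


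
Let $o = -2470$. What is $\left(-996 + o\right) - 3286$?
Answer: $-6752$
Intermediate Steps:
$\left(-996 + o\right) - 3286 = \left(-996 - 2470\right) - 3286 = -3466 - 3286 = -6752$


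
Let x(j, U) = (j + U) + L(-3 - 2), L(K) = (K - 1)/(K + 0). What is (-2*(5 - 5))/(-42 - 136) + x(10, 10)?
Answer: 106/5 ≈ 21.200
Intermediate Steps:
L(K) = (-1 + K)/K
x(j, U) = 6/5 + U + j (x(j, U) = (j + U) + (-1 + (-3 - 2))/(-3 - 2) = (U + j) + (-1 - 5)/(-5) = (U + j) - ⅕*(-6) = (U + j) + 6/5 = 6/5 + U + j)
(-2*(5 - 5))/(-42 - 136) + x(10, 10) = (-2*(5 - 5))/(-42 - 136) + (6/5 + 10 + 10) = (-2*0)/(-178) + 106/5 = -1/178*0 + 106/5 = 0 + 106/5 = 106/5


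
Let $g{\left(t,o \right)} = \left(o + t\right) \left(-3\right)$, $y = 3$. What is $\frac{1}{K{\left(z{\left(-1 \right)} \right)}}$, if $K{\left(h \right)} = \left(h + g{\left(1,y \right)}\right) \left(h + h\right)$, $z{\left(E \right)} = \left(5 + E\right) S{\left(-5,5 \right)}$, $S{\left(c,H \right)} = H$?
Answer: $\frac{1}{320} \approx 0.003125$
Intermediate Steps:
$z{\left(E \right)} = 25 + 5 E$ ($z{\left(E \right)} = \left(5 + E\right) 5 = 25 + 5 E$)
$g{\left(t,o \right)} = - 3 o - 3 t$
$K{\left(h \right)} = 2 h \left(-12 + h\right)$ ($K{\left(h \right)} = \left(h - 12\right) \left(h + h\right) = \left(h - 12\right) 2 h = \left(-12 + h\right) 2 h = 2 h \left(-12 + h\right)$)
$\frac{1}{K{\left(z{\left(-1 \right)} \right)}} = \frac{1}{2 \left(25 + 5 \left(-1\right)\right) \left(-12 + \left(25 + 5 \left(-1\right)\right)\right)} = \frac{1}{2 \left(25 - 5\right) \left(-12 + \left(25 - 5\right)\right)} = \frac{1}{2 \cdot 20 \left(-12 + 20\right)} = \frac{1}{2 \cdot 20 \cdot 8} = \frac{1}{320}$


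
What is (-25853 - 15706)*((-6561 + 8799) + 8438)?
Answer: -443683884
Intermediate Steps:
(-25853 - 15706)*((-6561 + 8799) + 8438) = -41559*(2238 + 8438) = -41559*10676 = -443683884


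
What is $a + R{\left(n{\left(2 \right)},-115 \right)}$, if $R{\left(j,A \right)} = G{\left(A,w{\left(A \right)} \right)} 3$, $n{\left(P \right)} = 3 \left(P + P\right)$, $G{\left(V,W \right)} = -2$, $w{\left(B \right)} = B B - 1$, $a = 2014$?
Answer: $2008$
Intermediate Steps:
$w{\left(B \right)} = -1 + B^{2}$ ($w{\left(B \right)} = B^{2} - 1 = -1 + B^{2}$)
$n{\left(P \right)} = 6 P$ ($n{\left(P \right)} = 3 \cdot 2 P = 6 P$)
$R{\left(j,A \right)} = -6$ ($R{\left(j,A \right)} = \left(-2\right) 3 = -6$)
$a + R{\left(n{\left(2 \right)},-115 \right)} = 2014 - 6 = 2008$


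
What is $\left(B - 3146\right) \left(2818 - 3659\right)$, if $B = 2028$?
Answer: $940238$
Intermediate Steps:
$\left(B - 3146\right) \left(2818 - 3659\right) = \left(2028 - 3146\right) \left(2818 - 3659\right) = \left(-1118\right) \left(-841\right) = 940238$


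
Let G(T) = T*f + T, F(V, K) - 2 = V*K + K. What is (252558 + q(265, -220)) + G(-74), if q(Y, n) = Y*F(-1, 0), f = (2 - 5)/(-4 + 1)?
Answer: 252940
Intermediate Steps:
F(V, K) = 2 + K + K*V (F(V, K) = 2 + (V*K + K) = 2 + (K*V + K) = 2 + (K + K*V) = 2 + K + K*V)
f = 1 (f = -3/(-3) = -3*(-⅓) = 1)
G(T) = 2*T (G(T) = T*1 + T = T + T = 2*T)
q(Y, n) = 2*Y (q(Y, n) = Y*(2 + 0 + 0*(-1)) = Y*(2 + 0 + 0) = Y*2 = 2*Y)
(252558 + q(265, -220)) + G(-74) = (252558 + 2*265) + 2*(-74) = (252558 + 530) - 148 = 253088 - 148 = 252940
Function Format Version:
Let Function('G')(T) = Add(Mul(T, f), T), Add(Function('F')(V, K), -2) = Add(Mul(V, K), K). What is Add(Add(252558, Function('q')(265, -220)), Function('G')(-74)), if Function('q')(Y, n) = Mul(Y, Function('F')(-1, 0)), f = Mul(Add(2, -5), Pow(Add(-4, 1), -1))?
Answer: 252940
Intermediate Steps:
Function('F')(V, K) = Add(2, K, Mul(K, V)) (Function('F')(V, K) = Add(2, Add(Mul(V, K), K)) = Add(2, Add(Mul(K, V), K)) = Add(2, Add(K, Mul(K, V))) = Add(2, K, Mul(K, V)))
f = 1 (f = Mul(-3, Pow(-3, -1)) = Mul(-3, Rational(-1, 3)) = 1)
Function('G')(T) = Mul(2, T) (Function('G')(T) = Add(Mul(T, 1), T) = Add(T, T) = Mul(2, T))
Function('q')(Y, n) = Mul(2, Y) (Function('q')(Y, n) = Mul(Y, Add(2, 0, Mul(0, -1))) = Mul(Y, Add(2, 0, 0)) = Mul(Y, 2) = Mul(2, Y))
Add(Add(252558, Function('q')(265, -220)), Function('G')(-74)) = Add(Add(252558, Mul(2, 265)), Mul(2, -74)) = Add(Add(252558, 530), -148) = Add(253088, -148) = 252940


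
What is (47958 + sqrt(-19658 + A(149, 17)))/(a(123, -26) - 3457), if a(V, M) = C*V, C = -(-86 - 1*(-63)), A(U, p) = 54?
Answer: -23979/314 - 13*I*sqrt(29)/314 ≈ -76.366 - 0.22295*I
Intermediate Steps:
C = 23 (C = -(-86 + 63) = -1*(-23) = 23)
a(V, M) = 23*V
(47958 + sqrt(-19658 + A(149, 17)))/(a(123, -26) - 3457) = (47958 + sqrt(-19658 + 54))/(23*123 - 3457) = (47958 + sqrt(-19604))/(2829 - 3457) = (47958 + 26*I*sqrt(29))/(-628) = (47958 + 26*I*sqrt(29))*(-1/628) = -23979/314 - 13*I*sqrt(29)/314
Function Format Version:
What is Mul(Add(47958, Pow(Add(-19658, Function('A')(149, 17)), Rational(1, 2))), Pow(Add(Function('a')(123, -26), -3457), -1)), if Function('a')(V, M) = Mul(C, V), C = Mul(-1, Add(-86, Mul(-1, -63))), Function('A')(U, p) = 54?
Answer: Add(Rational(-23979, 314), Mul(Rational(-13, 314), I, Pow(29, Rational(1, 2)))) ≈ Add(-76.366, Mul(-0.22295, I))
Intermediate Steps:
C = 23 (C = Mul(-1, Add(-86, 63)) = Mul(-1, -23) = 23)
Function('a')(V, M) = Mul(23, V)
Mul(Add(47958, Pow(Add(-19658, Function('A')(149, 17)), Rational(1, 2))), Pow(Add(Function('a')(123, -26), -3457), -1)) = Mul(Add(47958, Pow(Add(-19658, 54), Rational(1, 2))), Pow(Add(Mul(23, 123), -3457), -1)) = Mul(Add(47958, Pow(-19604, Rational(1, 2))), Pow(Add(2829, -3457), -1)) = Mul(Add(47958, Mul(26, I, Pow(29, Rational(1, 2)))), Pow(-628, -1)) = Mul(Add(47958, Mul(26, I, Pow(29, Rational(1, 2)))), Rational(-1, 628)) = Add(Rational(-23979, 314), Mul(Rational(-13, 314), I, Pow(29, Rational(1, 2))))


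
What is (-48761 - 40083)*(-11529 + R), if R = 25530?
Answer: -1243904844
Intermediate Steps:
(-48761 - 40083)*(-11529 + R) = (-48761 - 40083)*(-11529 + 25530) = -88844*14001 = -1243904844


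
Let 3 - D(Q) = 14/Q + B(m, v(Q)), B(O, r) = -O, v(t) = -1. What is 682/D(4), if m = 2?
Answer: 1364/3 ≈ 454.67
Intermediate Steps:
D(Q) = 5 - 14/Q (D(Q) = 3 - (14/Q - 1*2) = 3 - (14/Q - 2) = 3 - (-2 + 14/Q) = 3 + (2 - 14/Q) = 5 - 14/Q)
682/D(4) = 682/(5 - 14/4) = 682/(5 - 14*1/4) = 682/(5 - 7/2) = 682/(3/2) = 682*(2/3) = 1364/3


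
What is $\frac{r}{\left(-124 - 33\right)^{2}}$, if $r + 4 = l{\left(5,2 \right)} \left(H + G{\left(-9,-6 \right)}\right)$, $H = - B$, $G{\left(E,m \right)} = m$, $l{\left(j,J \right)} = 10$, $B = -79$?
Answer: $\frac{726}{24649} \approx 0.029454$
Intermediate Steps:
$H = 79$ ($H = \left(-1\right) \left(-79\right) = 79$)
$r = 726$ ($r = -4 + 10 \left(79 - 6\right) = -4 + 10 \cdot 73 = -4 + 730 = 726$)
$\frac{r}{\left(-124 - 33\right)^{2}} = \frac{726}{\left(-124 - 33\right)^{2}} = \frac{726}{\left(-157\right)^{2}} = \frac{726}{24649}$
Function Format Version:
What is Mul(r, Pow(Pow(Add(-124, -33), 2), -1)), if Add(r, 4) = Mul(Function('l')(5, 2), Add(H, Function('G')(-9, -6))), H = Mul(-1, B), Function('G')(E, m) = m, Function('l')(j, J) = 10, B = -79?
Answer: Rational(726, 24649) ≈ 0.029454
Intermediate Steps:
H = 79 (H = Mul(-1, -79) = 79)
r = 726 (r = Add(-4, Mul(10, Add(79, -6))) = Add(-4, Mul(10, 73)) = Add(-4, 730) = 726)
Mul(r, Pow(Pow(Add(-124, -33), 2), -1)) = Mul(726, Pow(Pow(Add(-124, -33), 2), -1)) = Mul(726, Pow(Pow(-157, 2), -1)) = Mul(726, Pow(24649, -1)) = Mul(726, Rational(1, 24649)) = Rational(726, 24649)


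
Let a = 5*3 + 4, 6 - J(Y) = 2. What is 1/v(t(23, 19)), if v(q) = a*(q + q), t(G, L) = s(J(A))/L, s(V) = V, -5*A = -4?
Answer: ⅛ ≈ 0.12500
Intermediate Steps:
A = ⅘ (A = -⅕*(-4) = ⅘ ≈ 0.80000)
J(Y) = 4 (J(Y) = 6 - 1*2 = 6 - 2 = 4)
a = 19 (a = 15 + 4 = 19)
t(G, L) = 4/L
v(q) = 38*q (v(q) = 19*(q + q) = 19*(2*q) = 38*q)
1/v(t(23, 19)) = 1/(38*(4/19)) = 1/8 = ⅛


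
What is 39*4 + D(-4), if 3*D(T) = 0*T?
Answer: 156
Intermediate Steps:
D(T) = 0 (D(T) = (0*T)/3 = (⅓)*0 = 0)
39*4 + D(-4) = 39*4 + 0 = 156 + 0 = 156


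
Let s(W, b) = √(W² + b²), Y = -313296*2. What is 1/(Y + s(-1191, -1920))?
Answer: -208864/130870809861 - √567209/130870809861 ≈ -1.6017e-6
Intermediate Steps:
Y = -626592
1/(Y + s(-1191, -1920)) = 1/(-626592 + √((-1191)² + (-1920)²)) = 1/(-626592 + √(1418481 + 3686400)) = 1/(-626592 + √5104881) = 1/(-626592 + 3*√567209)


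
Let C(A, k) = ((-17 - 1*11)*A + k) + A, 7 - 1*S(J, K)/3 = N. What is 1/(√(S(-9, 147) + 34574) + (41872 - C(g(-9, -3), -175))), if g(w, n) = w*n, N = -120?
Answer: 42776/1829751221 - √34955/1829751221 ≈ 2.3276e-5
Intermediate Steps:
S(J, K) = 381 (S(J, K) = 21 - 3*(-120) = 21 + 360 = 381)
g(w, n) = n*w
C(A, k) = k - 27*A (C(A, k) = ((-17 - 11)*A + k) + A = (-28*A + k) + A = (k - 28*A) + A = k - 27*A)
1/(√(S(-9, 147) + 34574) + (41872 - C(g(-9, -3), -175))) = 1/(√(381 + 34574) + (41872 - (-175 - (-81)*(-9)))) = 1/(√34955 + (41872 - (-175 - 27*27))) = 1/(√34955 + (41872 - (-175 - 729))) = 1/(√34955 + (41872 - 1*(-904))) = 1/(√34955 + (41872 + 904)) = 1/(√34955 + 42776) = 1/(42776 + √34955)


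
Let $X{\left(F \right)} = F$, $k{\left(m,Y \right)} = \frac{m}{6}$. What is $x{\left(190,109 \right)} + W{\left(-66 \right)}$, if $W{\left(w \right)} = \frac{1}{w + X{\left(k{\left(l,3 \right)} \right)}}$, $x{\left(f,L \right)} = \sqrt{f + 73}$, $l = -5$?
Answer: $- \frac{6}{401} + \sqrt{263} \approx 16.202$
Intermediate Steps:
$k{\left(m,Y \right)} = \frac{m}{6}$ ($k{\left(m,Y \right)} = m \frac{1}{6} = \frac{m}{6}$)
$x{\left(f,L \right)} = \sqrt{73 + f}$
$W{\left(w \right)} = \frac{1}{- \frac{5}{6} + w}$ ($W{\left(w \right)} = \frac{1}{w + \frac{1}{6} \left(-5\right)} = \frac{1}{w - \frac{5}{6}} = \frac{1}{- \frac{5}{6} + w}$)
$x{\left(190,109 \right)} + W{\left(-66 \right)} = \sqrt{73 + 190} + \frac{6}{-5 + 6 \left(-66\right)} = \sqrt{263} + \frac{6}{-5 - 396} = \sqrt{263} + \frac{6}{-401} = \sqrt{263} + 6 \left(- \frac{1}{401}\right) = \sqrt{263} - \frac{6}{401} = - \frac{6}{401} + \sqrt{263}$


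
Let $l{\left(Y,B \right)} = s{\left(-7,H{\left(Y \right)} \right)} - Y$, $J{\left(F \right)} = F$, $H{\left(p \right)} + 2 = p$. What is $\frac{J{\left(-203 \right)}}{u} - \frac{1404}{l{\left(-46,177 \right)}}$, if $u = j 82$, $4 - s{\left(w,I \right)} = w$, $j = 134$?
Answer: $- \frac{5146241}{208772} \approx -24.65$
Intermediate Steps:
$H{\left(p \right)} = -2 + p$
$s{\left(w,I \right)} = 4 - w$
$u = 10988$ ($u = 134 \cdot 82 = 10988$)
$l{\left(Y,B \right)} = 11 - Y$ ($l{\left(Y,B \right)} = \left(4 - -7\right) - Y = \left(4 + 7\right) - Y = 11 - Y$)
$\frac{J{\left(-203 \right)}}{u} - \frac{1404}{l{\left(-46,177 \right)}} = - \frac{203}{10988} - \frac{1404}{11 - -46} = \left(-203\right) \frac{1}{10988} - \frac{1404}{11 + 46} = - \frac{203}{10988} - \frac{1404}{57} = - \frac{203}{10988} - \frac{468}{19} = - \frac{5146241}{208772}$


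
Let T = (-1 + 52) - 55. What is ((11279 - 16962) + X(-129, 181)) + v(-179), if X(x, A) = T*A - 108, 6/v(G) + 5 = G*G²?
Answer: -18682883083/2867672 ≈ -6515.0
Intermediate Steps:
T = -4 (T = 51 - 55 = -4)
v(G) = 6/(-5 + G³) (v(G) = 6/(-5 + G*G²) = 6/(-5 + G³))
X(x, A) = -108 - 4*A (X(x, A) = -4*A - 108 = -108 - 4*A)
((11279 - 16962) + X(-129, 181)) + v(-179) = ((11279 - 16962) + (-108 - 4*181)) + 6/(-5 + (-179)³) = (-5683 + (-108 - 724)) + 6/(-5 - 5735339) = (-5683 - 832) + 6/(-5735344) = -6515 + 6*(-1/5735344) = -6515 - 3/2867672 = -18682883083/2867672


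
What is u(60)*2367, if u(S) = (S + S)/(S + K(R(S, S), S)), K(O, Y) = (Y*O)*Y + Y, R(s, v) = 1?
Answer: 2367/31 ≈ 76.355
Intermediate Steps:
K(O, Y) = Y + O*Y² (K(O, Y) = (O*Y)*Y + Y = O*Y² + Y = Y + O*Y²)
u(S) = 2*S/(S + S*(1 + S)) (u(S) = (S + S)/(S + S*(1 + 1*S)) = (2*S)/(S + S*(1 + S)) = 2*S/(S + S*(1 + S)))
u(60)*2367 = (2/(2 + 60))*2367 = (2/62)*2367 = (2*(1/62))*2367 = (1/31)*2367 = 2367/31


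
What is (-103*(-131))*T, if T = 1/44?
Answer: 13493/44 ≈ 306.66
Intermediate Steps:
T = 1/44 ≈ 0.022727
(-103*(-131))*T = -103*(-131)*(1/44) = 13493*(1/44) = 13493/44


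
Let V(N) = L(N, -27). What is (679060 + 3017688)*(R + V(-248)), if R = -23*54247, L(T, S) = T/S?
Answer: -124532863723972/27 ≈ -4.6123e+12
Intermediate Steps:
R = -1247681
V(N) = -N/27 (V(N) = N/(-27) = N*(-1/27) = -N/27)
(679060 + 3017688)*(R + V(-248)) = (679060 + 3017688)*(-1247681 - 1/27*(-248)) = 3696748*(-1247681 + 248/27) = 3696748*(-33687139/27) = -124532863723972/27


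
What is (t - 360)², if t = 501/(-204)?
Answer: 607474609/4624 ≈ 1.3137e+5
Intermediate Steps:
t = -167/68 (t = 501*(-1/204) = -167/68 ≈ -2.4559)
(t - 360)² = (-167/68 - 360)² = (-24647/68)² = 607474609/4624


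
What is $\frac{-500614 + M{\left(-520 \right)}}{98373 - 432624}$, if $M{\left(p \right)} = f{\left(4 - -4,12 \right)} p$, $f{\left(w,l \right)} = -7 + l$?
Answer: $\frac{167738}{111417} \approx 1.5055$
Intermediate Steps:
$M{\left(p \right)} = 5 p$ ($M{\left(p \right)} = \left(-7 + 12\right) p = 5 p$)
$\frac{-500614 + M{\left(-520 \right)}}{98373 - 432624} = \frac{-500614 + 5 \left(-520\right)}{98373 - 432624} = \frac{-500614 - 2600}{98373 - 432624} = - \frac{503214}{-334251} = \left(-503214\right) \left(- \frac{1}{334251}\right) = \frac{167738}{111417}$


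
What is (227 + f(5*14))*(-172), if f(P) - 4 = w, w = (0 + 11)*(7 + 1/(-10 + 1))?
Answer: -474892/9 ≈ -52766.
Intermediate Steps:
w = 682/9 (w = 11*(7 + 1/(-9)) = 11*(7 - 1/9) = 11*(62/9) = 682/9 ≈ 75.778)
f(P) = 718/9 (f(P) = 4 + 682/9 = 718/9)
(227 + f(5*14))*(-172) = (227 + 718/9)*(-172) = (2761/9)*(-172) = -474892/9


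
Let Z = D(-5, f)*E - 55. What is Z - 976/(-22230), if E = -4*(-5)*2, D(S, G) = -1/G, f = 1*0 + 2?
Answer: -833137/11115 ≈ -74.956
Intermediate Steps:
f = 2 (f = 0 + 2 = 2)
E = 40 (E = 20*2 = 40)
Z = -75 (Z = -1/2*40 - 55 = -1*½*40 - 55 = -½*40 - 55 = -20 - 55 = -75)
Z - 976/(-22230) = -75 - 976/(-22230) = -75 - 976*(-1/22230) = -75 + 488/11115 = -833137/11115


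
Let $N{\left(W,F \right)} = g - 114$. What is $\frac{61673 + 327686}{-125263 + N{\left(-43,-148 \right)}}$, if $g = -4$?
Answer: $- \frac{389359}{125381} \approx -3.1054$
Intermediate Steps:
$N{\left(W,F \right)} = -118$ ($N{\left(W,F \right)} = -4 - 114 = -118$)
$\frac{61673 + 327686}{-125263 + N{\left(-43,-148 \right)}} = \frac{61673 + 327686}{-125263 - 118} = \frac{389359}{-125381} = 389359 \left(- \frac{1}{125381}\right) = - \frac{389359}{125381}$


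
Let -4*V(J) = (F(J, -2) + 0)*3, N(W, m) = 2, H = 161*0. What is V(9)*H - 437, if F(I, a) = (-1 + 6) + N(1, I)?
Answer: -437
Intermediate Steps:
H = 0
F(I, a) = 7 (F(I, a) = (-1 + 6) + 2 = 5 + 2 = 7)
V(J) = -21/4 (V(J) = -(7 + 0)*3/4 = -7*3/4 = -¼*21 = -21/4)
V(9)*H - 437 = -21/4*0 - 437 = 0 - 437 = -437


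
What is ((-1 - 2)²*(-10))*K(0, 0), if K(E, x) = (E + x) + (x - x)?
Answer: 0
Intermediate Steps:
K(E, x) = E + x (K(E, x) = (E + x) + 0 = E + x)
((-1 - 2)²*(-10))*K(0, 0) = ((-1 - 2)²*(-10))*(0 + 0) = ((-3)²*(-10))*0 = (9*(-10))*0 = -90*0 = 0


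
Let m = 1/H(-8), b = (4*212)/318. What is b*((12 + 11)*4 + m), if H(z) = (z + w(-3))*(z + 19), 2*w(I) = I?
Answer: 153808/627 ≈ 245.31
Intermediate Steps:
w(I) = I/2
H(z) = (19 + z)*(-3/2 + z) (H(z) = (z + (½)*(-3))*(z + 19) = (z - 3/2)*(19 + z) = (-3/2 + z)*(19 + z) = (19 + z)*(-3/2 + z))
b = 8/3 (b = 848*(1/318) = 8/3 ≈ 2.6667)
m = -2/209 (m = 1/(-57/2 + (-8)² + (35/2)*(-8)) = 1/(-57/2 + 64 - 140) = 1/(-209/2) = -2/209 ≈ -0.0095694)
b*((12 + 11)*4 + m) = 8*((12 + 11)*4 - 2/209)/3 = 8*(23*4 - 2/209)/3 = 8*(92 - 2/209)/3 = (8/3)*(19226/209) = 153808/627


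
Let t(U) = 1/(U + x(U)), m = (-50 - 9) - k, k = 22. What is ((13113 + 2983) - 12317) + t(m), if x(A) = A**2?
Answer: 24487921/6480 ≈ 3779.0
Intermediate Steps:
m = -81 (m = (-50 - 9) - 1*22 = -59 - 22 = -81)
t(U) = 1/(U + U**2)
((13113 + 2983) - 12317) + t(m) = ((13113 + 2983) - 12317) + 1/((-81)*(1 - 81)) = (16096 - 12317) - 1/81/(-80) = 3779 - 1/81*(-1/80) = 3779 + 1/6480 = 24487921/6480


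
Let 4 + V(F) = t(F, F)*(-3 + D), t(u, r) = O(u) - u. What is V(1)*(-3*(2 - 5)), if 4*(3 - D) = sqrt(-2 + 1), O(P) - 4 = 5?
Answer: -36 - 18*I ≈ -36.0 - 18.0*I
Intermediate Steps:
O(P) = 9 (O(P) = 4 + 5 = 9)
D = 3 - I/4 (D = 3 - sqrt(-2 + 1)/4 = 3 - I/4 ≈ 3.0 - 0.25*I)
t(u, r) = 9 - u
V(F) = -4 - I*(9 - F)/4 (V(F) = -4 + (9 - F)*(-3 + (3 - I/4)) = -4 + (9 - F)*(-I/4) = -4 - I*(9 - F)/4)
V(1)*(-3*(2 - 5)) = (-4 - 9*I/4 + (1/4)*I*1)*(-3*(2 - 5)) = (-4 - 9*I/4 + I/4)*(-3*(-3)) = (-4 - 2*I)*9 = -36 - 18*I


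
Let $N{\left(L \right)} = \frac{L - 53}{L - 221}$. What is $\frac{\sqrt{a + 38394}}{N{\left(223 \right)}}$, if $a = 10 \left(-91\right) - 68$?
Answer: $\frac{2 \sqrt{9354}}{85} \approx 2.2757$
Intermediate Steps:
$N{\left(L \right)} = \frac{-53 + L}{-221 + L}$
$a = -978$ ($a = -910 - 68 = -978$)
$\frac{\sqrt{a + 38394}}{N{\left(223 \right)}} = \frac{\sqrt{-978 + 38394}}{\frac{1}{-221 + 223} \left(-53 + 223\right)} = \frac{\sqrt{37416}}{\frac{1}{2} \cdot 170} = \frac{2 \sqrt{9354}}{\frac{1}{2} \cdot 170} = \frac{2 \sqrt{9354}}{85}$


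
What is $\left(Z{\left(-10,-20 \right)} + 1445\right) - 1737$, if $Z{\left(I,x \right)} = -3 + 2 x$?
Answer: $-335$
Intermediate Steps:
$\left(Z{\left(-10,-20 \right)} + 1445\right) - 1737 = \left(\left(-3 + 2 \left(-20\right)\right) + 1445\right) - 1737 = \left(\left(-3 - 40\right) + 1445\right) - 1737 = \left(-43 + 1445\right) - 1737 = 1402 - 1737 = -335$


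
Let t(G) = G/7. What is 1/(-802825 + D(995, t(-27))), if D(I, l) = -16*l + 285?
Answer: -7/5617348 ≈ -1.2461e-6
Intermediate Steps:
t(G) = G/7 (t(G) = G*(⅐) = G/7)
D(I, l) = 285 - 16*l
1/(-802825 + D(995, t(-27))) = 1/(-802825 + (285 - 16*(-27)/7)) = 1/(-802825 + (285 - 16*(-27/7))) = 1/(-802825 + (285 + 432/7)) = 1/(-802825 + 2427/7) = 1/(-5617348/7) = -7/5617348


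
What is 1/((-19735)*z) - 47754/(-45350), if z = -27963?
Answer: 2635303563332/2502638865675 ≈ 1.0530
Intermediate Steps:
1/((-19735)*z) - 47754/(-45350) = 1/(-19735*(-27963)) - 47754/(-45350) = -1/19735*(-1/27963) - 47754*(-1/45350) = 1/551849805 + 23877/22675 = 2635303563332/2502638865675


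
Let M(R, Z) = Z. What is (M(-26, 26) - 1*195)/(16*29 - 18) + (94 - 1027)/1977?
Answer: -250077/293914 ≈ -0.85085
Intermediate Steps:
(M(-26, 26) - 1*195)/(16*29 - 18) + (94 - 1027)/1977 = (26 - 1*195)/(16*29 - 18) + (94 - 1027)/1977 = (26 - 195)/(464 - 18) - 933*1/1977 = -169/446 - 311/659 = -250077/293914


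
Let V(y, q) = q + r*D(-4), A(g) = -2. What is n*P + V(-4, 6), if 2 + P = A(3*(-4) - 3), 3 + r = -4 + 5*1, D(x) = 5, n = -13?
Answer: 48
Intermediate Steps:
r = -2 (r = -3 + (-4 + 5*1) = -3 + (-4 + 5) = -3 + 1 = -2)
P = -4 (P = -2 - 2 = -4)
V(y, q) = -10 + q (V(y, q) = q - 2*5 = q - 10 = -10 + q)
n*P + V(-4, 6) = -13*(-4) + (-10 + 6) = 52 - 4 = 48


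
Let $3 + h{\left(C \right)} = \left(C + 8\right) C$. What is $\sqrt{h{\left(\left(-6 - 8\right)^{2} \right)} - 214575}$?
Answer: $i \sqrt{174594} \approx 417.84 i$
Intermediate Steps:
$h{\left(C \right)} = -3 + C \left(8 + C\right)$ ($h{\left(C \right)} = -3 + \left(C + 8\right) C = -3 + \left(8 + C\right) C = -3 + C \left(8 + C\right)$)
$\sqrt{h{\left(\left(-6 - 8\right)^{2} \right)} - 214575} = \sqrt{\left(-3 + \left(\left(-6 - 8\right)^{2}\right)^{2} + 8 \left(-6 - 8\right)^{2}\right) - 214575} = \sqrt{\left(-3 + \left(\left(-14\right)^{2}\right)^{2} + 8 \left(-14\right)^{2}\right) - 214575} = \sqrt{\left(-3 + 196^{2} + 8 \cdot 196\right) - 214575} = \sqrt{\left(-3 + 38416 + 1568\right) - 214575} = \sqrt{39981 - 214575} = \sqrt{-174594} = i \sqrt{174594}$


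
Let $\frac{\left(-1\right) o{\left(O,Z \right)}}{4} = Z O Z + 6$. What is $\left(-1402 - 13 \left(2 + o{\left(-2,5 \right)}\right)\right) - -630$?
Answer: $-3086$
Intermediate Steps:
$o{\left(O,Z \right)} = -24 - 4 O Z^{2}$ ($o{\left(O,Z \right)} = - 4 \left(Z O Z + 6\right) = - 4 \left(O Z Z + 6\right) = - 4 \left(O Z^{2} + 6\right) = - 4 \left(6 + O Z^{2}\right) = -24 - 4 O Z^{2}$)
$\left(-1402 - 13 \left(2 + o{\left(-2,5 \right)}\right)\right) - -630 = \left(-1402 - 13 \left(2 - \left(24 - 8 \cdot 5^{2}\right)\right)\right) - -630 = \left(-1402 - 13 \left(2 - \left(24 - 200\right)\right)\right) + 630 = \left(-1402 - 13 \left(2 + \left(-24 + 200\right)\right)\right) + 630 = \left(-1402 - 13 \left(2 + 176\right)\right) + 630 = \left(-1402 - 2314\right) + 630 = -3716 + 630 = -3086$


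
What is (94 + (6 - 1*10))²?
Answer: 8100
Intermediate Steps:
(94 + (6 - 1*10))² = (94 + (6 - 10))² = (94 - 4)² = 90² = 8100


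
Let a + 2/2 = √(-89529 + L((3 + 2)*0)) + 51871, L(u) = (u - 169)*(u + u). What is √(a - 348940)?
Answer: √(-297070 + I*√89529) ≈ 0.274 + 545.04*I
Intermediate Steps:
L(u) = 2*u*(-169 + u) (L(u) = (-169 + u)*(2*u) = 2*u*(-169 + u))
a = 51870 + I*√89529 (a = -1 + (√(-89529 + 2*((3 + 2)*0)*(-169 + (3 + 2)*0)) + 51871) = -1 + (√(-89529 + 2*(5*0)*(-169 + 5*0)) + 51871) = -1 + (√(-89529 + 2*0*(-169 + 0)) + 51871) = -1 + (√(-89529 + 2*0*(-169)) + 51871) = -1 + (√(-89529 + 0) + 51871) = -1 + (√(-89529) + 51871) = -1 + (I*√89529 + 51871) = -1 + (51871 + I*√89529) = 51870 + I*√89529 ≈ 51870.0 + 299.21*I)
√(a - 348940) = √((51870 + I*√89529) - 348940) = √(-297070 + I*√89529)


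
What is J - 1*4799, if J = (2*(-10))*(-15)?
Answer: -4499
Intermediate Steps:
J = 300 (J = -20*(-15) = 300)
J - 1*4799 = 300 - 1*4799 = 300 - 4799 = -4499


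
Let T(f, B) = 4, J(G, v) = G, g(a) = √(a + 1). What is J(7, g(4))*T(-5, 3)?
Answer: 28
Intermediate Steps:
g(a) = √(1 + a)
J(7, g(4))*T(-5, 3) = 7*4 = 28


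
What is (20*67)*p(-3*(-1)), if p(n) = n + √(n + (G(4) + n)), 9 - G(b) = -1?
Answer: 9380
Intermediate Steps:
G(b) = 10 (G(b) = 9 - 1*(-1) = 9 + 1 = 10)
p(n) = n + √(10 + 2*n) (p(n) = n + √(n + (10 + n)) = n + √(10 + 2*n))
(20*67)*p(-3*(-1)) = (20*67)*(-3*(-1) + √(10 + 2*(-3*(-1)))) = 1340*(3 + √(10 + 2*3)) = 1340*(3 + √(10 + 6)) = 1340*(3 + √16) = 1340*(3 + 4) = 1340*7 = 9380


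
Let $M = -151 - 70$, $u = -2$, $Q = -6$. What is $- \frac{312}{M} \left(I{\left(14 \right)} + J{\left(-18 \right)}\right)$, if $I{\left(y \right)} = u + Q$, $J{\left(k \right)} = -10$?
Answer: $- \frac{432}{17} \approx -25.412$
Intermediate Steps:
$M = -221$
$I{\left(y \right)} = -8$ ($I{\left(y \right)} = -2 - 6 = -8$)
$- \frac{312}{M} \left(I{\left(14 \right)} + J{\left(-18 \right)}\right) = - \frac{312}{-221} \left(-8 - 10\right) = \left(-312\right) \left(- \frac{1}{221}\right) \left(-18\right) = \frac{24}{17} \left(-18\right) = - \frac{432}{17}$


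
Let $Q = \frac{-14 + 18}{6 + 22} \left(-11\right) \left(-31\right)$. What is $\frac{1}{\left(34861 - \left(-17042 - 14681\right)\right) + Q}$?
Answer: $\frac{7}{466429} \approx 1.5008 \cdot 10^{-5}$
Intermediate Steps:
$Q = \frac{341}{7}$ ($Q = \frac{4}{28} \left(-11\right) \left(-31\right) = 4 \cdot \frac{1}{28} \left(-11\right) \left(-31\right) = \frac{1}{7} \left(-11\right) \left(-31\right) = \left(- \frac{11}{7}\right) \left(-31\right) = \frac{341}{7} \approx 48.714$)
$\frac{1}{\left(34861 - \left(-17042 - 14681\right)\right) + Q} = \frac{1}{\left(34861 - \left(-17042 - 14681\right)\right) + \frac{341}{7}} = \frac{1}{\left(34861 - -31723\right) + \frac{341}{7}} = \frac{1}{\left(34861 + 31723\right) + \frac{341}{7}} = \frac{1}{66584 + \frac{341}{7}} = \frac{1}{\frac{466429}{7}} = \frac{7}{466429}$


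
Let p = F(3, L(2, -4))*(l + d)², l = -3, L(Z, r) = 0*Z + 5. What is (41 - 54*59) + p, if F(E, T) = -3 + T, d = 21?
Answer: -2497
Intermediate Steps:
L(Z, r) = 5 (L(Z, r) = 0 + 5 = 5)
p = 648 (p = (-3 + 5)*(-3 + 21)² = 2*18² = 2*324 = 648)
(41 - 54*59) + p = (41 - 54*59) + 648 = (41 - 3186) + 648 = -3145 + 648 = -2497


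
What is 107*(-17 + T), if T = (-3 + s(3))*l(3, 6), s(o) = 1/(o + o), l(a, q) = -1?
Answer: -9095/6 ≈ -1515.8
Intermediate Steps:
s(o) = 1/(2*o)
T = 17/6 (T = (-3 + (½)/3)*(-1) = (-3 + (½)*(⅓))*(-1) = (-3 + ⅙)*(-1) = -17/6*(-1) = 17/6 ≈ 2.8333)
107*(-17 + T) = 107*(-17 + 17/6) = 107*(-85/6) = -9095/6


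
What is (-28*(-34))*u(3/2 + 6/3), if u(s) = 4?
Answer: 3808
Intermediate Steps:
(-28*(-34))*u(3/2 + 6/3) = -28*(-34)*4 = 952*4 = 3808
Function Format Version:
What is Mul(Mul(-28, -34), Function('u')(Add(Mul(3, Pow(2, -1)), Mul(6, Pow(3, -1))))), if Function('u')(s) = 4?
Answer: 3808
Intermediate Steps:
Mul(Mul(-28, -34), Function('u')(Add(Mul(3, Pow(2, -1)), Mul(6, Pow(3, -1))))) = Mul(Mul(-28, -34), 4) = Mul(952, 4) = 3808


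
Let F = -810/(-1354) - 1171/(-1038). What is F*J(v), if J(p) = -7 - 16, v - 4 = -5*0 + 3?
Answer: -27902611/702726 ≈ -39.706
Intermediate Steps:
v = 7 (v = 4 + (-5*0 + 3) = 4 + (0 + 3) = 4 + 3 = 7)
J(p) = -23
F = 1213157/702726 (F = -810*(-1/1354) - 1171*(-1/1038) = 405/677 + 1171/1038 = 1213157/702726 ≈ 1.7264)
F*J(v) = (1213157/702726)*(-23) = -27902611/702726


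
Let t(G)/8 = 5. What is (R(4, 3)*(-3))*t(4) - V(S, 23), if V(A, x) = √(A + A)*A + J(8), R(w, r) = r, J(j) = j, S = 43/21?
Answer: -368 - 43*√1806/441 ≈ -372.14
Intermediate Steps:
S = 43/21 (S = 43*(1/21) = 43/21 ≈ 2.0476)
t(G) = 40 (t(G) = 8*5 = 40)
V(A, x) = 8 + √2*A^(3/2) (V(A, x) = √(A + A)*A + 8 = √(2*A)*A + 8 = (√2*√A)*A + 8 = √2*A^(3/2) + 8 = 8 + √2*A^(3/2))
(R(4, 3)*(-3))*t(4) - V(S, 23) = (3*(-3))*40 - (8 + √2*(43/21)^(3/2)) = -9*40 - (8 + √2*(43*√903/441)) = -360 - (8 + 43*√1806/441) = -360 + (-8 - 43*√1806/441) = -368 - 43*√1806/441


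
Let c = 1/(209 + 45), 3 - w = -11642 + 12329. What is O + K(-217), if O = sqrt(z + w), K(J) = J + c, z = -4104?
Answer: -55117/254 + 6*I*sqrt(133) ≈ -217.0 + 69.195*I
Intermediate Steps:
w = -684 (w = 3 - (-11642 + 12329) = 3 - 1*687 = 3 - 687 = -684)
c = 1/254 ≈ 0.0039370
K(J) = 1/254 + J (K(J) = J + 1/254 = 1/254 + J)
O = 6*I*sqrt(133) (O = sqrt(-4104 - 684) = sqrt(-4788) = 6*I*sqrt(133) ≈ 69.195*I)
O + K(-217) = 6*I*sqrt(133) + (1/254 - 217) = 6*I*sqrt(133) - 55117/254 = -55117/254 + 6*I*sqrt(133)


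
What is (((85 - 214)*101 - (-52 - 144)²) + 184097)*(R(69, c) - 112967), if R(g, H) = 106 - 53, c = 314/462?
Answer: -14978267928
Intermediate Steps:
c = 157/231 (c = 314*(1/462) = 157/231 ≈ 0.67965)
R(g, H) = 53
(((85 - 214)*101 - (-52 - 144)²) + 184097)*(R(69, c) - 112967) = (((85 - 214)*101 - (-52 - 144)²) + 184097)*(53 - 112967) = ((-129*101 - 1*(-196)²) + 184097)*(-112914) = ((-13029 - 1*38416) + 184097)*(-112914) = ((-13029 - 38416) + 184097)*(-112914) = (-51445 + 184097)*(-112914) = 132652*(-112914) = -14978267928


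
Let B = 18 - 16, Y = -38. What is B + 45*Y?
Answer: -1708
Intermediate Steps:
B = 2
B + 45*Y = 2 + 45*(-38) = 2 - 1710 = -1708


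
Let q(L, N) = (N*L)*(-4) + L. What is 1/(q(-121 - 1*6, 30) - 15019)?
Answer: 1/94 ≈ 0.010638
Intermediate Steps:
q(L, N) = L - 4*L*N (q(L, N) = (L*N)*(-4) + L = -4*L*N + L = L - 4*L*N)
1/(q(-121 - 1*6, 30) - 15019) = 1/((-121 - 1*6)*(1 - 4*30) - 15019) = 1/((-121 - 6)*(1 - 120) - 15019) = 1/(-127*(-119) - 15019) = 1/(15113 - 15019) = 1/94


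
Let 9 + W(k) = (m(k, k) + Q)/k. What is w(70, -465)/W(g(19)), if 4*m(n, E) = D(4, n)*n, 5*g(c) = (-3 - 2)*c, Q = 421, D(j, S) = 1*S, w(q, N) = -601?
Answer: 45676/2729 ≈ 16.737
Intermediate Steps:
D(j, S) = S
g(c) = -c (g(c) = ((-3 - 2)*c)/5 = (-5*c)/5 = -c)
m(n, E) = n²/4 (m(n, E) = (n*n)/4 = n²/4)
W(k) = -9 + (421 + k²/4)/k (W(k) = -9 + (k²/4 + 421)/k = -9 + (421 + k²/4)/k)
w(70, -465)/W(g(19)) = -601/(-9 + 421/((-1*19)) + (-1*19)/4) = -601/(-9 + 421/(-19) + (¼)*(-19)) = -601/(-9 + 421*(-1/19) - 19/4) = -601/(-9 - 421/19 - 19/4) = -601/(-2729/76) = -601*(-76/2729) = 45676/2729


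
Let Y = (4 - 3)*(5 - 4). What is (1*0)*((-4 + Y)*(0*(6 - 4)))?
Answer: 0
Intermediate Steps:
Y = 1 (Y = 1*1 = 1)
(1*0)*((-4 + Y)*(0*(6 - 4))) = (1*0)*((-4 + 1)*(0*(6 - 4))) = 0*(-0*2) = 0*(-3*0) = 0*0 = 0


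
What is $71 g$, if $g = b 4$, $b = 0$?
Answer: $0$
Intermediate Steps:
$g = 0$ ($g = 0 \cdot 4 = 0$)
$71 g = 71 \cdot 0 = 0$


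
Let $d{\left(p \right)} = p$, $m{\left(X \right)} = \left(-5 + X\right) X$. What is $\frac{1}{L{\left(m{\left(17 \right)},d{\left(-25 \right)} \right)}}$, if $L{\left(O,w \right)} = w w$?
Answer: $\frac{1}{625} \approx 0.0016$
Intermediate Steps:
$m{\left(X \right)} = X \left(-5 + X\right)$
$L{\left(O,w \right)} = w^{2}$
$\frac{1}{L{\left(m{\left(17 \right)},d{\left(-25 \right)} \right)}} = \frac{1}{\left(-25\right)^{2}} = \frac{1}{625}$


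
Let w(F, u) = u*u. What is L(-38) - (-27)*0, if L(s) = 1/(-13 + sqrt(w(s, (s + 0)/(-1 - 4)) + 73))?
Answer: -325/956 - 5*sqrt(3269)/956 ≈ -0.63899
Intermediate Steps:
w(F, u) = u**2
L(s) = 1/(-13 + sqrt(73 + s**2/25)) (L(s) = 1/(-13 + sqrt(((s + 0)/(-1 - 4))**2 + 73)) = 1/(-13 + sqrt((s/(-5))**2 + 73)) = 1/(-13 + sqrt((s*(-1/5))**2 + 73)) = 1/(-13 + sqrt((-s/5)**2 + 73)) = 1/(-13 + sqrt(s**2/25 + 73)) = 1/(-13 + sqrt(73 + s**2/25)))
L(-38) - (-27)*0 = 5/(-65 + sqrt(1825 + (-38)**2)) - (-27)*0 = 5/(-65 + sqrt(1825 + 1444)) - 1*0 = 5/(-65 + sqrt(3269)) + 0 = 5/(-65 + sqrt(3269))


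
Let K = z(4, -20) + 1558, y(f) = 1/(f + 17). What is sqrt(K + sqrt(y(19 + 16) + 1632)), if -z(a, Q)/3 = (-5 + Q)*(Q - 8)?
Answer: sqrt(-366392 + 26*sqrt(1103245))/26 ≈ 22.396*I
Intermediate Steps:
y(f) = 1/(17 + f)
z(a, Q) = -3*(-8 + Q)*(-5 + Q) (z(a, Q) = -3*(-5 + Q)*(Q - 8) = -3*(-5 + Q)*(-8 + Q) = -3*(-8 + Q)*(-5 + Q))
K = -542 (K = (-120 - 3*(-20)**2 + 39*(-20)) + 1558 = (-120 - 3*400 - 780) + 1558 = (-120 - 1200 - 780) + 1558 = -2100 + 1558 = -542)
sqrt(K + sqrt(y(19 + 16) + 1632)) = sqrt(-542 + sqrt(1/(17 + (19 + 16)) + 1632)) = sqrt(-542 + sqrt(1/(17 + 35) + 1632)) = sqrt(-542 + sqrt(1/52 + 1632)) = sqrt(-542 + sqrt(84865/52)) = sqrt(-542 + sqrt(1103245)/26)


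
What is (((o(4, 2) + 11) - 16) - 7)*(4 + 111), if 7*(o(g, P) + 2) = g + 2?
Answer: -10580/7 ≈ -1511.4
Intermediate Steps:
o(g, P) = -12/7 + g/7 (o(g, P) = -2 + (g + 2)/7 = -2 + (2 + g)/7 = -2 + (2/7 + g/7) = -12/7 + g/7)
(((o(4, 2) + 11) - 16) - 7)*(4 + 111) = ((((-12/7 + (⅐)*4) + 11) - 16) - 7)*(4 + 111) = ((((-12/7 + 4/7) + 11) - 16) - 7)*115 = (((-8/7 + 11) - 16) - 7)*115 = ((69/7 - 16) - 7)*115 = (-43/7 - 7)*115 = -92/7*115 = -10580/7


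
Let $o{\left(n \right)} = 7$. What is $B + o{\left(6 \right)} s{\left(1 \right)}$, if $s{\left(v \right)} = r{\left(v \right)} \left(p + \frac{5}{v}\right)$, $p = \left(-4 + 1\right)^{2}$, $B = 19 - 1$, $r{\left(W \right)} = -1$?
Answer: $-80$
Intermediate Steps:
$B = 18$ ($B = 19 - 1 = 18$)
$p = 9$ ($p = \left(-3\right)^{2} = 9$)
$s{\left(v \right)} = -9 - \frac{5}{v}$ ($s{\left(v \right)} = - (9 + \frac{5}{v}) = -9 - \frac{5}{v}$)
$B + o{\left(6 \right)} s{\left(1 \right)} = 18 + 7 \left(-9 - \frac{5}{1}\right) = 18 + 7 \left(-9 - 5\right) = 18 + 7 \left(-14\right) = 18 - 98 = -80$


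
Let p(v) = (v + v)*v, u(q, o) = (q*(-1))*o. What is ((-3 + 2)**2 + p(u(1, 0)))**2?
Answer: 1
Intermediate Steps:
u(q, o) = -o*q (u(q, o) = (-q)*o = -o*q)
p(v) = 2*v**2 (p(v) = (2*v)*v = 2*v**2)
((-3 + 2)**2 + p(u(1, 0)))**2 = ((-3 + 2)**2 + 2*(-1*0*1)**2)**2 = ((-1)**2 + 2*0**2)**2 = (1 + 2*0)**2 = (1 + 0)**2 = 1**2 = 1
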